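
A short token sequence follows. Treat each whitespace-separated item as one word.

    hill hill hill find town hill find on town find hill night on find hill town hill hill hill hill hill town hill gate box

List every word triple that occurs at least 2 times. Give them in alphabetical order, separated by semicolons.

hill hill hill; hill town hill

Trigram counts meeting the condition (at least 2 times):
  hill hill hill: 4
  hill town hill: 2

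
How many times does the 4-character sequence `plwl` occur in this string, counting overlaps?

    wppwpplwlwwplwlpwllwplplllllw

2

Sliding a length-4 window over the 29 characters (26 positions):
  position 6–9: plwl
  position 12–15: plwl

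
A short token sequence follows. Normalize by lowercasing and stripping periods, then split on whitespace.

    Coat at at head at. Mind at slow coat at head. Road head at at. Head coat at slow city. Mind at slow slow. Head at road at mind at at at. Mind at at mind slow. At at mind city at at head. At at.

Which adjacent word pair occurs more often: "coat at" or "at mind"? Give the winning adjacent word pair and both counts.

"coat at": 3 occurrences
"at mind": 5 occurrences

"at mind" (5 vs 3)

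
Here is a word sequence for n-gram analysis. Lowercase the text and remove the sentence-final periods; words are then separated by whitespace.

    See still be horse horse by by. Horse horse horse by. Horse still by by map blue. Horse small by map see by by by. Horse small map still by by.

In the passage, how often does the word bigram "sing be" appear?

0

Scanning the 30 overlapping bigram windows for "sing be":
  (none found)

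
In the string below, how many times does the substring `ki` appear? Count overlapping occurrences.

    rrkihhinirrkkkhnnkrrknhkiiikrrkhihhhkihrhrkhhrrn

Sliding a length-2 window over the 48 characters (47 positions):
  position 3–4: ki
  position 24–25: ki
  position 37–38: ki

3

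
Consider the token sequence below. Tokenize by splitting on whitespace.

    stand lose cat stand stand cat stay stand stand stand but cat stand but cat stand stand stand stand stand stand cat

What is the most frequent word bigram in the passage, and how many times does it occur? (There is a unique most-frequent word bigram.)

Bigram frequencies (highest first):
  stand stand: 8
  cat stand: 3
  stand cat: 2
  stand but: 2
  but cat: 2
  stand lose: 1
  … (3 more, each ≤ 1)

"stand stand", 8 times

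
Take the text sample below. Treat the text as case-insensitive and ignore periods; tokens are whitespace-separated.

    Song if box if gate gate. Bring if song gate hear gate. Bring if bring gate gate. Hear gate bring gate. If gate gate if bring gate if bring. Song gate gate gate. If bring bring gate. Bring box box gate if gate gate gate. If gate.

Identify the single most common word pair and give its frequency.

"gate gate", 7 times

Bigram frequencies (highest first):
  gate gate: 7
  gate if: 6
  if gate: 4
  gate bring: 4
  if bring: 4
  bring gate: 4
  … (13 more, each ≤ 2)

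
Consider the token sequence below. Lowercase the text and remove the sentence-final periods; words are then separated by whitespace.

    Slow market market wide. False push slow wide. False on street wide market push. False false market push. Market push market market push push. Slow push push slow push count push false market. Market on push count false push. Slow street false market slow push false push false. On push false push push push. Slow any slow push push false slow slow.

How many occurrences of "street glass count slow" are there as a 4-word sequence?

0

Scanning the 59 overlapping 4-gram windows for "street glass count slow":
  (none found)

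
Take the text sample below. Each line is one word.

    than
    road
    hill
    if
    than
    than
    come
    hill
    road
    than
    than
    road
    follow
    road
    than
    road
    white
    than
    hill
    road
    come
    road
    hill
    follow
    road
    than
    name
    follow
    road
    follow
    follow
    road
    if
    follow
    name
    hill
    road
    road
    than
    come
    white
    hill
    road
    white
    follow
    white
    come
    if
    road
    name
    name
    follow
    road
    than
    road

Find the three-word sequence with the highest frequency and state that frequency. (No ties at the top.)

"follow road than", 3 times

Trigram frequencies (highest first):
  follow road than: 3
  road than road: 2
  name follow road: 2
  than road hill: 1
  road hill if: 1
  hill if than: 1
  … (43 more, each ≤ 1)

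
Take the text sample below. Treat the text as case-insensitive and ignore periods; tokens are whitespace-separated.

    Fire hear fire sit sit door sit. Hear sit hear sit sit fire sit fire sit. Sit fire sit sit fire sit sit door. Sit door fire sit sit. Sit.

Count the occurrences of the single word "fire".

7

Scanning the 30 tokens for "fire":
  position 1: fire
  position 3: fire
  position 13: fire
  position 15: fire
  position 18: fire
  position 21: fire
  position 27: fire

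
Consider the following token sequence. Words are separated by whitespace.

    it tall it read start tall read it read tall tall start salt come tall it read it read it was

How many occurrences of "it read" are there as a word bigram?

Scanning the 20 overlapping bigram windows for "it read":
  position 3–4: it read
  position 8–9: it read
  position 16–17: it read
  position 18–19: it read

4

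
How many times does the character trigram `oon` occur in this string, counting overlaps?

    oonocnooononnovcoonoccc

Sliding a length-3 window over the 23 characters (21 positions):
  position 1–3: oon
  position 8–10: oon
  position 17–19: oon

3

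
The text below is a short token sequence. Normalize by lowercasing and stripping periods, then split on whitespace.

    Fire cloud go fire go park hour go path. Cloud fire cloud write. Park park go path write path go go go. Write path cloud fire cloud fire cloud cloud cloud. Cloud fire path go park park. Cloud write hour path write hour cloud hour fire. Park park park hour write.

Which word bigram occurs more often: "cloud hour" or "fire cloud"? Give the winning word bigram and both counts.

"cloud hour": 1 occurrence
"fire cloud": 4 occurrences

"fire cloud" (4 vs 1)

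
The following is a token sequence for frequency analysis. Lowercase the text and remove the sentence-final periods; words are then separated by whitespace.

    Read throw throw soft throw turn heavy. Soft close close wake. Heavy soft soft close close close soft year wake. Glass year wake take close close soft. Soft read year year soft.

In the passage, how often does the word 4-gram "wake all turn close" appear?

Scanning the 29 overlapping 4-gram windows for "wake all turn close":
  (none found)

0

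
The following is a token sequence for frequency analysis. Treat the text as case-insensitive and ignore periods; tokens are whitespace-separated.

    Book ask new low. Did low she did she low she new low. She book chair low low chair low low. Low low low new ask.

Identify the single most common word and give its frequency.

Unigram frequencies (highest first):
  low: 11
  she: 4
  new: 3
  book: 2
  ask: 2
  did: 2
  … (1 more, each ≤ 2)

"low", 11 times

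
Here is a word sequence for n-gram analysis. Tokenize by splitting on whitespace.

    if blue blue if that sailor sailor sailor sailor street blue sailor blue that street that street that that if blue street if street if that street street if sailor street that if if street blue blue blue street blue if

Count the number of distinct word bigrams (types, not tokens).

21

41 tokens → 40 bigram windows in total.
Repeated bigrams (each contributes count−1 duplicates):
  blue blue: 3
  sailor sailor: 3
  street blue: 3
  street if: 3
  street that: 3
  that street: 3
  blue if: 2
  blue street: 2
  … (5 more repeated)
19 duplicate windows → 40 − 19 = 21 distinct.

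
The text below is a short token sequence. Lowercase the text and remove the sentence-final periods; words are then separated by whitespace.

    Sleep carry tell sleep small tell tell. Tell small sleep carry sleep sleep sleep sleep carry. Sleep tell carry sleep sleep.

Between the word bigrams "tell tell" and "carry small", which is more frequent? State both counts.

"tell tell" (2 vs 0)

"tell tell": 2 occurrences
"carry small": 0 occurrences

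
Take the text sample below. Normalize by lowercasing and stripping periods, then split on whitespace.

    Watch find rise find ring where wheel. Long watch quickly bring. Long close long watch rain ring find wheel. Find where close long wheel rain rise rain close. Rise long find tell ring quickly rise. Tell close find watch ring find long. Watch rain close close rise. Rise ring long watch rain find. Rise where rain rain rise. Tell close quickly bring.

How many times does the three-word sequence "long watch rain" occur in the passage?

Scanning the 60 overlapping trigram windows for "long watch rain":
  position 14–16: long watch rain
  position 42–44: long watch rain
  position 50–52: long watch rain

3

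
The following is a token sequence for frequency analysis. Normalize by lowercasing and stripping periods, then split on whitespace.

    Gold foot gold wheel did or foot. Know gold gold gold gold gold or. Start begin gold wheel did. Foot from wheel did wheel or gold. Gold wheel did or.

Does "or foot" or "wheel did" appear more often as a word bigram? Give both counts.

"wheel did" (4 vs 1)

"or foot": 1 occurrence
"wheel did": 4 occurrences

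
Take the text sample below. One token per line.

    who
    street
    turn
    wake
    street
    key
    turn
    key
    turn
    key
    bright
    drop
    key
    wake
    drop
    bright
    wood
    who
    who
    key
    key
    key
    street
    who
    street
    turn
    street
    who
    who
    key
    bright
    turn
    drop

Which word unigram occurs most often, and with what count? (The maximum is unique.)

Unigram frequencies (highest first):
  key: 8
  who: 6
  street: 5
  turn: 5
  bright: 3
  drop: 3
  … (2 more, each ≤ 2)

"key", 8 times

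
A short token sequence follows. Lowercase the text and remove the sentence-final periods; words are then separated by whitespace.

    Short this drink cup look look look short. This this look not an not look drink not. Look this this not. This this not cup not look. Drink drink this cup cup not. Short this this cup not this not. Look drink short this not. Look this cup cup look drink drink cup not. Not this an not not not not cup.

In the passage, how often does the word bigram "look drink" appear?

Scanning the 61 overlapping bigram windows for "look drink":
  position 15–16: look drink
  position 27–28: look drink
  position 41–42: look drink
  position 50–51: look drink

4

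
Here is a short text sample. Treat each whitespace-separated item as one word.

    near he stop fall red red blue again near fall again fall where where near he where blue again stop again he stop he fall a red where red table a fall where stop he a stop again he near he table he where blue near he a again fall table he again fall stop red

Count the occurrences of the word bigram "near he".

Scanning the 55 overlapping bigram windows for "near he":
  position 1–2: near he
  position 15–16: near he
  position 40–41: near he
  position 46–47: near he

4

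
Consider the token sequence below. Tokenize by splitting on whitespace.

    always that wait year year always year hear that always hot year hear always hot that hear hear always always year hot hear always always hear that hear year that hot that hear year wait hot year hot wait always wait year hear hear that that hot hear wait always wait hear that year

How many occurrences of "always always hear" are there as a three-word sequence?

Scanning the 52 overlapping trigram windows for "always always hear":
  position 24–26: always always hear

1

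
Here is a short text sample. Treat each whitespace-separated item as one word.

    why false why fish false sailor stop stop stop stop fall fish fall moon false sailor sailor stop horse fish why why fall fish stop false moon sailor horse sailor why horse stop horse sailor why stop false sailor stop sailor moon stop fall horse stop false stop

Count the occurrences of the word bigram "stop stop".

Scanning the 47 overlapping bigram windows for "stop stop":
  position 7–8: stop stop
  position 8–9: stop stop
  position 9–10: stop stop

3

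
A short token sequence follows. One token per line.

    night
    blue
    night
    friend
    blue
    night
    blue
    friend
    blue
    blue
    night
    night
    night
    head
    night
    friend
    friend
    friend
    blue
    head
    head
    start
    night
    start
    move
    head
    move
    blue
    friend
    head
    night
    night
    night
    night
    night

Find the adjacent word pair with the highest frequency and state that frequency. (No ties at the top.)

"night night", 6 times

Bigram frequencies (highest first):
  night night: 6
  blue night: 3
  friend blue: 3
  night blue: 2
  night friend: 2
  blue friend: 2
  … (14 more, each ≤ 2)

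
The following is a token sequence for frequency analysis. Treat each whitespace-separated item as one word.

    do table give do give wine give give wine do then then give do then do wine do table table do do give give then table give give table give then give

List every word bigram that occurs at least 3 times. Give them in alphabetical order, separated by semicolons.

Bigram counts meeting the condition (at least 3 times):
  give give: 3
  table give: 3

give give; table give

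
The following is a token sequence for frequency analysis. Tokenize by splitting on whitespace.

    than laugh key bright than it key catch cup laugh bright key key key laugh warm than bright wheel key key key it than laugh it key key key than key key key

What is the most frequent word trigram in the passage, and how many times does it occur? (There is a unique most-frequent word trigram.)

Trigram frequencies (highest first):
  key key key: 4
  than laugh key: 1
  laugh key bright: 1
  key bright than: 1
  bright than it: 1
  than it key: 1
  … (22 more, each ≤ 1)

"key key key", 4 times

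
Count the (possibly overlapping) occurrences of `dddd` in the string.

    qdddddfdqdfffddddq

Sliding a length-4 window over the 18 characters (15 positions):
  position 2–5: dddd
  position 3–6: dddd
  position 14–17: dddd

3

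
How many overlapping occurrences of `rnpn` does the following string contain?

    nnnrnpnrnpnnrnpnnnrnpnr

Sliding a length-4 window over the 23 characters (20 positions):
  position 4–7: rnpn
  position 8–11: rnpn
  position 13–16: rnpn
  position 19–22: rnpn

4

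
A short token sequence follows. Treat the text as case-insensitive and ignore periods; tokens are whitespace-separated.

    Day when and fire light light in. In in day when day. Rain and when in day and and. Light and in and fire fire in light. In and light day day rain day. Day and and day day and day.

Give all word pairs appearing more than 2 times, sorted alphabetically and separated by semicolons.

Bigram counts meeting the condition (more than 2 times):
  day and: 3
  day day: 3

day and; day day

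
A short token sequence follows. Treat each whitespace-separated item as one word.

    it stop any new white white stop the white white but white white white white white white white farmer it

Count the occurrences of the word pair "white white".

8

Scanning the 19 overlapping bigram windows for "white white":
  position 5–6: white white
  position 9–10: white white
  position 12–13: white white
  position 13–14: white white
  position 14–15: white white
  position 15–16: white white
  position 16–17: white white
  position 17–18: white white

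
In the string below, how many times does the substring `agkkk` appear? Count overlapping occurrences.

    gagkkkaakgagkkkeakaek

Sliding a length-5 window over the 21 characters (17 positions):
  position 2–6: agkkk
  position 11–15: agkkk

2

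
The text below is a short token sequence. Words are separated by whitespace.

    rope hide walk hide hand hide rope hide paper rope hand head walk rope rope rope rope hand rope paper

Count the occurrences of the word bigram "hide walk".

Scanning the 19 overlapping bigram windows for "hide walk":
  position 2–3: hide walk

1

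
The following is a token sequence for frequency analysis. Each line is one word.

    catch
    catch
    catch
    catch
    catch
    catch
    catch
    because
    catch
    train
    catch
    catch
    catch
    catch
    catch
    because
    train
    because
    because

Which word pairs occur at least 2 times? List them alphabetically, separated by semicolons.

catch because; catch catch

Bigram counts meeting the condition (at least 2 times):
  catch because: 2
  catch catch: 10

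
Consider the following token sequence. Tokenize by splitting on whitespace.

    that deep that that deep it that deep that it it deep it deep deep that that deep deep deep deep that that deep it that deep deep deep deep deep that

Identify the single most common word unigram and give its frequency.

"deep", 16 times

Unigram frequencies (highest first):
  deep: 16
  that: 11
  it: 5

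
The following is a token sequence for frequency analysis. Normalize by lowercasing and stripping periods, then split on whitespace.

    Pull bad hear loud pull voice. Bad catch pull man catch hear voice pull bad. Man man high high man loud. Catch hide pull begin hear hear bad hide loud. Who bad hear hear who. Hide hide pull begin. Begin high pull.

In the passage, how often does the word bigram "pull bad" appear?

Scanning the 41 overlapping bigram windows for "pull bad":
  position 1–2: pull bad
  position 14–15: pull bad

2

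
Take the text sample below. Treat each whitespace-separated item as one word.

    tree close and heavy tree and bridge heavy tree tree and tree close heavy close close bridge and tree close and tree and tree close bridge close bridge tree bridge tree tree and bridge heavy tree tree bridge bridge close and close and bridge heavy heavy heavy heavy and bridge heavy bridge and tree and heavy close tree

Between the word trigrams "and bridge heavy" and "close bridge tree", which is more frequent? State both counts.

"and bridge heavy" (4 vs 1)

"and bridge heavy": 4 occurrences
"close bridge tree": 1 occurrence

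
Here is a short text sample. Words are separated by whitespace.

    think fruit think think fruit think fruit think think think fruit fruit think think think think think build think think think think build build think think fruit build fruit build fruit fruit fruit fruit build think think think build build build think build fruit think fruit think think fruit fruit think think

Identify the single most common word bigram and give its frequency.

Bigram frequencies (highest first):
  think think: 15
  think fruit: 7
  fruit think: 7
  fruit fruit: 5
  think build: 4
  build think: 4
  … (3 more, each ≤ 3)

"think think", 15 times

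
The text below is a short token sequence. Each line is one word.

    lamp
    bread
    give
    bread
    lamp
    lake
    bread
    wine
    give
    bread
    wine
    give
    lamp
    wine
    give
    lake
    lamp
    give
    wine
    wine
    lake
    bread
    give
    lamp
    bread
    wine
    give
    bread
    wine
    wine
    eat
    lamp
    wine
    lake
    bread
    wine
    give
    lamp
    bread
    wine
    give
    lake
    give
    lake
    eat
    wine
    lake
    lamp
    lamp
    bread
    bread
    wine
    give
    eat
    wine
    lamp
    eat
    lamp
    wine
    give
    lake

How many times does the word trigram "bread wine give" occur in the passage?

6

Scanning the 59 overlapping trigram windows for "bread wine give":
  position 7–9: bread wine give
  position 10–12: bread wine give
  position 25–27: bread wine give
  position 35–37: bread wine give
  position 39–41: bread wine give
  position 51–53: bread wine give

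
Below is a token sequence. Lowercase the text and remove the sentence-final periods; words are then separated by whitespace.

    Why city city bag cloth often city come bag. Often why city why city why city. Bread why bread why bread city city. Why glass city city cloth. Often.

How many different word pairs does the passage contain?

29 tokens → 28 bigram windows in total.
Repeated bigrams (each contributes count−1 duplicates):
  why city: 4
  city city: 3
  city why: 3
  bread why: 2
  cloth often: 2
  why bread: 2
10 duplicate windows → 28 − 10 = 18 distinct.

18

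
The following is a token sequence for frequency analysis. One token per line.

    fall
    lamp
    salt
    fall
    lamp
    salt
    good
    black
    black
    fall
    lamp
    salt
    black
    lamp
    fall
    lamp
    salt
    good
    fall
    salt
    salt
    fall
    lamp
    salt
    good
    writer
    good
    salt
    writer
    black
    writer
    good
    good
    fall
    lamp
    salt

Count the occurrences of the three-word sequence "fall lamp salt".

Scanning the 34 overlapping trigram windows for "fall lamp salt":
  position 1–3: fall lamp salt
  position 4–6: fall lamp salt
  position 10–12: fall lamp salt
  position 15–17: fall lamp salt
  position 22–24: fall lamp salt
  position 34–36: fall lamp salt

6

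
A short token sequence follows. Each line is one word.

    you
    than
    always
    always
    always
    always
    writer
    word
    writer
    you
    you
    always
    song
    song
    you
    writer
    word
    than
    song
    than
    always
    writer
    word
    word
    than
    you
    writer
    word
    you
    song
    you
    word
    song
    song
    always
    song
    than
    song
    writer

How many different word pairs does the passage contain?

24

39 tokens → 38 bigram windows in total.
Repeated bigrams (each contributes count−1 duplicates):
  writer word: 4
  always always: 3
  always song: 2
  always writer: 2
  song song: 2
  song than: 2
  song you: 2
  than always: 2
  … (3 more repeated)
14 duplicate windows → 38 − 14 = 24 distinct.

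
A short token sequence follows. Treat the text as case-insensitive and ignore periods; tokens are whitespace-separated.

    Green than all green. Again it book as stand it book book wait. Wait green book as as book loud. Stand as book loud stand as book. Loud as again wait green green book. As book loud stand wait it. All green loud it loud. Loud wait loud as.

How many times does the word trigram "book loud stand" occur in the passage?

Scanning the 47 overlapping trigram windows for "book loud stand":
  position 19–21: book loud stand
  position 23–25: book loud stand
  position 36–38: book loud stand

3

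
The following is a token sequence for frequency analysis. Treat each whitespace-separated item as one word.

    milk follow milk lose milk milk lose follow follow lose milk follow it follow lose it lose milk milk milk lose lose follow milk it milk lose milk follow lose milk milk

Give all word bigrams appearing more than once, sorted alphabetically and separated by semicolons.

follow lose; follow milk; lose follow; lose milk; milk follow; milk lose; milk milk

Bigram counts meeting the condition (more than once):
  follow lose: 3
  follow milk: 2
  lose follow: 2
  lose milk: 5
  milk follow: 3
  milk lose: 4
  milk milk: 4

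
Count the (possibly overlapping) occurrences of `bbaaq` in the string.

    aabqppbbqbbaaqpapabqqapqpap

Sliding a length-5 window over the 27 characters (23 positions):
  position 10–14: bbaaq

1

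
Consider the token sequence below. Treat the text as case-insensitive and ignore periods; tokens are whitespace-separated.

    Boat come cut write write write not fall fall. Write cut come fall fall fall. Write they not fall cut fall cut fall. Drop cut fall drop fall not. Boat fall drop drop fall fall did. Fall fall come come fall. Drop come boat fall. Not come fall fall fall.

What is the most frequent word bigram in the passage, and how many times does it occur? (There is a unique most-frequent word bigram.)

Bigram frequencies (highest first):
  fall fall: 7
  fall drop: 4
  come fall: 3
  cut fall: 3
  write write: 2
  not fall: 2
  … (23 more, each ≤ 2)

"fall fall", 7 times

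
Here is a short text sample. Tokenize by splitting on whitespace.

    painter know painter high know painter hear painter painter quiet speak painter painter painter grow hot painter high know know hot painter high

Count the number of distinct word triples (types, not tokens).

23 tokens → 21 trigram windows in total.
Repeated trigrams (each contributes count−1 duplicates):
  hot painter high: 2
  painter high know: 2
2 duplicate windows → 21 − 2 = 19 distinct.

19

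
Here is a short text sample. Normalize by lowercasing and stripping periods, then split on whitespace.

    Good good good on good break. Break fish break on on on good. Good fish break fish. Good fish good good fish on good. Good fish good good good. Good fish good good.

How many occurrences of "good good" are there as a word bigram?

9

Scanning the 32 overlapping bigram windows for "good good":
  position 1–2: good good
  position 2–3: good good
  position 13–14: good good
  position 20–21: good good
  position 24–25: good good
  position 27–28: good good
  position 28–29: good good
  position 29–30: good good
  position 32–33: good good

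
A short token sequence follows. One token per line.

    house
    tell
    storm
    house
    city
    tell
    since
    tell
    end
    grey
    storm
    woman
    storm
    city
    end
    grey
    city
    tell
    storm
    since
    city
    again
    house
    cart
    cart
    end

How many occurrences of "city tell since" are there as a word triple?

Scanning the 24 overlapping trigram windows for "city tell since":
  position 5–7: city tell since

1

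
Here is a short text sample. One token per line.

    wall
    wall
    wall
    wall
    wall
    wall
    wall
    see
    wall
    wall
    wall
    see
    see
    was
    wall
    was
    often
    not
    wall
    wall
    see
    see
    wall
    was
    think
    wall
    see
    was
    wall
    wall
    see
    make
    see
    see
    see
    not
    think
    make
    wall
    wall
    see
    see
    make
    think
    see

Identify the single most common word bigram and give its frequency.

"wall wall", 11 times

Bigram frequencies (highest first):
  wall wall: 11
  wall see: 6
  see see: 5
  see wall: 2
  see was: 2
  was wall: 2
  … (14 more, each ≤ 2)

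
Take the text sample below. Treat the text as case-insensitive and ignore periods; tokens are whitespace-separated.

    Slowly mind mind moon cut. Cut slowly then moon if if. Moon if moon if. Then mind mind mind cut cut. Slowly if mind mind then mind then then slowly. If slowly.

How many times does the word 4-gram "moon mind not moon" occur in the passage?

0

Scanning the 29 overlapping 4-gram windows for "moon mind not moon":
  (none found)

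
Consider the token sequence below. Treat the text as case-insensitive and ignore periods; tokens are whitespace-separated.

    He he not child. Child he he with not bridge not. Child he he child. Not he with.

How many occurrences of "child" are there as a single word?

4

Scanning the 18 tokens for "child":
  position 4: child
  position 5: child
  position 12: child
  position 15: child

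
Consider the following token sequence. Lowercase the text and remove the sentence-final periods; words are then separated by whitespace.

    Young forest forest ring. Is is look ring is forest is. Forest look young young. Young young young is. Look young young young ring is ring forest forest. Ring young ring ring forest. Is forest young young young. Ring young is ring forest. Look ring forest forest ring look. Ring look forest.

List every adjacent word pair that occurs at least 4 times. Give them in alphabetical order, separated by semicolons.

ring forest; young young

Bigram counts meeting the condition (at least 4 times):
  ring forest: 4
  young young: 8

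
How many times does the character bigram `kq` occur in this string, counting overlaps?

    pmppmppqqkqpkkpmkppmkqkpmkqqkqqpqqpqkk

Sliding a length-2 window over the 38 characters (37 positions):
  position 10–11: kq
  position 21–22: kq
  position 26–27: kq
  position 29–30: kq

4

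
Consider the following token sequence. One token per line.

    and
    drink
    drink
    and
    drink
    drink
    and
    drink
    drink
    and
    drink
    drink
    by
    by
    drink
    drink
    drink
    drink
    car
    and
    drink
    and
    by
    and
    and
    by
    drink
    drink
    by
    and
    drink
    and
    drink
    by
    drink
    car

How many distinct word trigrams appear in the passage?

36 tokens → 34 trigram windows in total.
Repeated trigrams (each contributes count−1 duplicates):
  and drink drink: 4
  drink and drink: 4
  drink drink and: 3
  and drink and: 2
  by drink drink: 2
  drink drink by: 2
  drink drink drink: 2
12 duplicate windows → 34 − 12 = 22 distinct.

22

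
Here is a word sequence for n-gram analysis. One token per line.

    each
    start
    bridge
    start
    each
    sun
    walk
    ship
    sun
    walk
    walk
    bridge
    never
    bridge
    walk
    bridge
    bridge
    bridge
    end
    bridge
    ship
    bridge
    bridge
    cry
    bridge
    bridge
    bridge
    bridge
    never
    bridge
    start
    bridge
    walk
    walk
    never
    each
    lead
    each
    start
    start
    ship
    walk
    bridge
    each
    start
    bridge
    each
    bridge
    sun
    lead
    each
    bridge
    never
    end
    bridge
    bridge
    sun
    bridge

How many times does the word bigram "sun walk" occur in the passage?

Scanning the 57 overlapping bigram windows for "sun walk":
  position 6–7: sun walk
  position 9–10: sun walk

2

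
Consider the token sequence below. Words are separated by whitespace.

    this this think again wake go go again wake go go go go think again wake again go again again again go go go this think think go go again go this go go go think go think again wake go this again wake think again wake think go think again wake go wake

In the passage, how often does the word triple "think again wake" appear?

5

Scanning the 52 overlapping trigram windows for "think again wake":
  position 3–5: think again wake
  position 14–16: think again wake
  position 38–40: think again wake
  position 45–47: think again wake
  position 50–52: think again wake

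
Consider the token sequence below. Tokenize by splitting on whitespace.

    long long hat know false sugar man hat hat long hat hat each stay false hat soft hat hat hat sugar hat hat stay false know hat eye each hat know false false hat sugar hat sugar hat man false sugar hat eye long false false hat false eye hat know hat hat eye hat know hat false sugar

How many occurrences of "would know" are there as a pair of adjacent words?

0

Scanning the 58 overlapping bigram windows for "would know":
  (none found)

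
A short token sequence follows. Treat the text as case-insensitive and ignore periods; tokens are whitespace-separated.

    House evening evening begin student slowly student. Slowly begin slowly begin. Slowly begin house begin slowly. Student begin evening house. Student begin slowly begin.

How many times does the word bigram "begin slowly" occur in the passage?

Scanning the 23 overlapping bigram windows for "begin slowly":
  position 9–10: begin slowly
  position 11–12: begin slowly
  position 15–16: begin slowly
  position 22–23: begin slowly

4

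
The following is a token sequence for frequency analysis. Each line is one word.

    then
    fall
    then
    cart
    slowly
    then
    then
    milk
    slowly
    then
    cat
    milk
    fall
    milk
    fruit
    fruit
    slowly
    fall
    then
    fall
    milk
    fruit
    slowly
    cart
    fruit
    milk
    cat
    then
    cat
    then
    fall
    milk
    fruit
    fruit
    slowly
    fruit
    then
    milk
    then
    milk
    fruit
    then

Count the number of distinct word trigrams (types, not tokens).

35

42 tokens → 40 trigram windows in total.
Repeated trigrams (each contributes count−1 duplicates):
  fall milk fruit: 3
  fruit fruit slowly: 2
  milk fruit fruit: 2
  then fall milk: 2
5 duplicate windows → 40 − 5 = 35 distinct.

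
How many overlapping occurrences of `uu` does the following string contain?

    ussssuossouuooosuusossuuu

4

Sliding a length-2 window over the 25 characters (24 positions):
  position 11–12: uu
  position 17–18: uu
  position 23–24: uu
  position 24–25: uu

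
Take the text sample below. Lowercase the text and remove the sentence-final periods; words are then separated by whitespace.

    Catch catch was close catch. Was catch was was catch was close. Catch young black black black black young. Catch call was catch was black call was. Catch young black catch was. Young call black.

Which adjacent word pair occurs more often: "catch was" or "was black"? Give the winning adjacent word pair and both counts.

"catch was": 6 occurrences
"was black": 1 occurrence

"catch was" (6 vs 1)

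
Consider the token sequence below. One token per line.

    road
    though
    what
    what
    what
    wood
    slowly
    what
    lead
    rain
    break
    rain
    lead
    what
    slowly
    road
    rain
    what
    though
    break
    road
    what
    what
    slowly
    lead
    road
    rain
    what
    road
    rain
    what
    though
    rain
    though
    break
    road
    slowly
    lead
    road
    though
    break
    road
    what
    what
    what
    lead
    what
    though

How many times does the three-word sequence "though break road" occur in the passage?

Scanning the 46 overlapping trigram windows for "though break road":
  position 19–21: though break road
  position 34–36: though break road
  position 40–42: though break road

3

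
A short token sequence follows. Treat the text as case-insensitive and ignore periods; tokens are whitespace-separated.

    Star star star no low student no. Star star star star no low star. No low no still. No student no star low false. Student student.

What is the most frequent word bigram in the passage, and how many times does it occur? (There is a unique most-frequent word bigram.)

Bigram frequencies (highest first):
  star star: 5
  star no: 3
  no low: 3
  student no: 2
  no star: 2
  low student: 1
  … (9 more, each ≤ 1)

"star star", 5 times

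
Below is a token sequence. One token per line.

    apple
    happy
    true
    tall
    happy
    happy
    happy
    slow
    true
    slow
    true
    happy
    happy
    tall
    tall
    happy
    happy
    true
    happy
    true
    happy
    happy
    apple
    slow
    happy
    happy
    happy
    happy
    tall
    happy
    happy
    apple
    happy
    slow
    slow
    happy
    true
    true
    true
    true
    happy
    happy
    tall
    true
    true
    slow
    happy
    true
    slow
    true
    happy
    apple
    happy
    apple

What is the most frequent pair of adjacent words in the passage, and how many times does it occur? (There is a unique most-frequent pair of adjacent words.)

Bigram frequencies (highest first):
  happy happy: 10
  happy true: 5
  true happy: 5
  happy apple: 4
  true true: 4
  apple happy: 3
  … (11 more, each ≤ 3)

"happy happy", 10 times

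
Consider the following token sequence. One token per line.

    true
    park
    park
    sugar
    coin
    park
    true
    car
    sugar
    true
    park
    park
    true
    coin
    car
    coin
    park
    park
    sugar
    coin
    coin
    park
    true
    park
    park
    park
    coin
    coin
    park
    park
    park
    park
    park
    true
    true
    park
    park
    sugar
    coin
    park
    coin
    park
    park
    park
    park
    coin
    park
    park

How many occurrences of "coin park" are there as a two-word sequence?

7

Scanning the 47 overlapping bigram windows for "coin park":
  position 5–6: coin park
  position 16–17: coin park
  position 21–22: coin park
  position 28–29: coin park
  position 39–40: coin park
  position 41–42: coin park
  position 46–47: coin park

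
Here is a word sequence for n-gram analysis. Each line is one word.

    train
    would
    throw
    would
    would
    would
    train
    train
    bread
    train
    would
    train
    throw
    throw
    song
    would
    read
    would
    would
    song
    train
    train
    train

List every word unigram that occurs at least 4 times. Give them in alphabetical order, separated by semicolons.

train; would

Unigram counts meeting the condition (at least 4 times):
  train: 8
  would: 8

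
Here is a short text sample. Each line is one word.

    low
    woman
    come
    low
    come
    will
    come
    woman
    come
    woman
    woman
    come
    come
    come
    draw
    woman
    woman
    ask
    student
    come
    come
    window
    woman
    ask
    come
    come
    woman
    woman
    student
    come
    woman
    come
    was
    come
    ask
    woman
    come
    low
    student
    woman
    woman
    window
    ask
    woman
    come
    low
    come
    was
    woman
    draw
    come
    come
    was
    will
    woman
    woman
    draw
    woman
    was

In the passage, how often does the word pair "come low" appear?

Scanning the 58 overlapping bigram windows for "come low":
  position 3–4: come low
  position 37–38: come low
  position 45–46: come low

3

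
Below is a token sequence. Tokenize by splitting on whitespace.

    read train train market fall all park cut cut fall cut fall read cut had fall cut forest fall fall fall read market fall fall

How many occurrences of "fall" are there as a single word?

9

Scanning the 25 tokens for "fall":
  position 5: fall
  position 10: fall
  position 12: fall
  position 16: fall
  position 19: fall
  position 20: fall
  position 21: fall
  position 24: fall
  position 25: fall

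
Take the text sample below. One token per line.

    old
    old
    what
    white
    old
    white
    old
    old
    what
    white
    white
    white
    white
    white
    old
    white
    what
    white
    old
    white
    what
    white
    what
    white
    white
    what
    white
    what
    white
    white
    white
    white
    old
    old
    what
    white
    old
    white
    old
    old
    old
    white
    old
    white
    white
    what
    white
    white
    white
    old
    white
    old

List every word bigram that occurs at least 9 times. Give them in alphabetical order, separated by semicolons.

what white; white old; white white

Bigram counts meeting the condition (at least 9 times):
  what white: 9
  white old: 10
  white white: 11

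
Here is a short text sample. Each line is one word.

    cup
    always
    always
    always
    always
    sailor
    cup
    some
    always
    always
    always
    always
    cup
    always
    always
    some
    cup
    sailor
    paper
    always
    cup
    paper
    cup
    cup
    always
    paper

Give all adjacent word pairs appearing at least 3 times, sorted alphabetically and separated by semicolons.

always always; cup always

Bigram counts meeting the condition (at least 3 times):
  always always: 7
  cup always: 3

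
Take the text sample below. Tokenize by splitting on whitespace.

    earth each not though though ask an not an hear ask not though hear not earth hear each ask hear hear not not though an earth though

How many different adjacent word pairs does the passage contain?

27 tokens → 26 bigram windows in total.
Repeated bigrams (each contributes count−1 duplicates):
  not though: 3
  hear not: 2
3 duplicate windows → 26 − 3 = 23 distinct.

23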